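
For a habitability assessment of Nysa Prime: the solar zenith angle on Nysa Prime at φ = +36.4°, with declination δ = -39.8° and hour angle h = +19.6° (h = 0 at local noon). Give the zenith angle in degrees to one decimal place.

cos θ_z = sin φ sin δ + cos φ cos δ cos h = -0.379853 + 0.582556 = 0.202703.
θ_z = arccos(0.202703) = 78.3°.

θ_z = 78.3°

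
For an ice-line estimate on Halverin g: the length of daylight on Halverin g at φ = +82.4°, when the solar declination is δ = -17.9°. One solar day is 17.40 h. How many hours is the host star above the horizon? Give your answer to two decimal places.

0.00 h

cos H₀ = −tan φ · tan δ = 2.4207 ≥ 1, so the host star never rises (polar night) and H₀ = 0.
Daylight = 2H₀/(2π) × 17.40 h = (0.0000/π) × 17.40 = 0.00 h.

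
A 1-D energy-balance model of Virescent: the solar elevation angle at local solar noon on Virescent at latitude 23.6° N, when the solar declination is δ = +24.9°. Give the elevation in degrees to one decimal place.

At local noon the hour angle is zero, so the zenith angle equals |φ − δ| = |+23.6° − (+24.900°)| = 1.300°.
Elevation = 90° − 1.300° = 88.7°.

88.7°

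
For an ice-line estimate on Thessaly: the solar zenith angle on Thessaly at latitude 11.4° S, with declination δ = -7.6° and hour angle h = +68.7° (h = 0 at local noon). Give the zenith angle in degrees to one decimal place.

θ_z = 67.7°

cos θ_z = sin φ sin δ + cos φ cos δ cos h = 0.026141 + 0.352957 = 0.379098.
θ_z = arccos(0.379098) = 67.7°.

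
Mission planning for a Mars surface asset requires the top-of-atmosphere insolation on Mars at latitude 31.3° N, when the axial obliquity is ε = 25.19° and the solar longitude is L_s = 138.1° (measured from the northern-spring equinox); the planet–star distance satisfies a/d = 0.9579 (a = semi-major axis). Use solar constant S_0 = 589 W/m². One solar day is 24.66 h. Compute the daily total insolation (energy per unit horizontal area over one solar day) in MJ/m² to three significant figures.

16.3 MJ/m²

Solar declination: sin δ = sin ε · sin L_s = sin 25.19° × sin 138.1° = 0.28424, so δ = +16.514°.
cos h₀ = −tan(+31.3°) tan(+16.514°) = -0.1803, h₀ = 1.7520 rad.
Bracket: h₀ sin ϕ sin δ + cos ϕ cos δ sin h₀ = 1.7520×0.51952×0.28424 + 0.85446×0.95875×0.98362 = 0.258715 + 0.805795 = 1.064510.
Inverse-square distance factor (a/d)² = 0.9579² = 0.917572.
Q̄ = (S_0/π) × 0.917572 × [bracket] = (589/π) × 0.917572 × 1.064510 = 183.13 W/m².
Daily total = Q̄ × 24.66 h × 3600 s/h = 183.13 × 24.66 × 3600 / 10⁶ = 16.26 MJ/m².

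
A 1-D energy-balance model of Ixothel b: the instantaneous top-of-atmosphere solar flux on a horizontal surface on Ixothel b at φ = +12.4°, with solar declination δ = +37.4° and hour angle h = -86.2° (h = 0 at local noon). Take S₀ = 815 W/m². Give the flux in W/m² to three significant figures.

cos θ_z = sin φ sin δ + cos φ cos δ cos h = 0.130425 + 0.051421 = 0.181846.
Flux = S₀ · cos θ_z = 815 × 0.181846 = 148.2 W/m².

148 W/m²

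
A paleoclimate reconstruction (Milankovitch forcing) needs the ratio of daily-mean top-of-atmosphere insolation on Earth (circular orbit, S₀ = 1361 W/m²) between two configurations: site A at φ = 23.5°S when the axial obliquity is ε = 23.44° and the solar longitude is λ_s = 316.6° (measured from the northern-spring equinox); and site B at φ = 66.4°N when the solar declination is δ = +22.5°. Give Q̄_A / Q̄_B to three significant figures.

— Configuration A (φ=-23.5°):
Solar declination: sin δ = sin ε · sin λ_s = sin 23.44° × sin 316.6° = -0.27332, so δ = -15.862°.
cos H₀ = −tan(-23.5°) tan(-15.862°) = -0.1235, H₀ = 1.6947 rad.
Bracket: H₀ sin φ sin δ + cos φ cos δ sin H₀ = 1.6947×-0.39875×-0.27332 + 0.91706×0.96192×0.99234 = 0.184699 + 0.875381 = 1.060080.
Q̄ = (S₀/π) × [bracket] = (1361/π) × 1.060080 = 459.25 W/m².
— Configuration B (φ=+66.4°):
cos H₀ = −tan(+66.4°) tan(+22.500°) = -0.9481, H₀ = 2.8180 rad.
Bracket: H₀ sin φ sin δ + cos φ cos δ sin H₀ = 2.8180×0.91636×0.38268 + 0.40035×0.92388×0.31798 = 0.988196 + 0.117613 = 1.105809.
Q̄ = (S₀/π) × [bracket] = (1361/π) × 1.105809 = 479.06 W/m².
Ratio Q̄_A / Q̄_B = 459.25 / 479.06 = 0.9586.

Q̄_A / Q̄_B ≈ 0.959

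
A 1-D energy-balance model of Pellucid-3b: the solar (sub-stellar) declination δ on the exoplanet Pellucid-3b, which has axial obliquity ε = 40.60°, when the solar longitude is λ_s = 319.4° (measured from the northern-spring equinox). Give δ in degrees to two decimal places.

sin δ = sin ε · sin λ_s = sin 40.60° × sin 319.4° = -0.423507.
δ = arcsin(-0.423507) = -25.06°.

δ = -25.06°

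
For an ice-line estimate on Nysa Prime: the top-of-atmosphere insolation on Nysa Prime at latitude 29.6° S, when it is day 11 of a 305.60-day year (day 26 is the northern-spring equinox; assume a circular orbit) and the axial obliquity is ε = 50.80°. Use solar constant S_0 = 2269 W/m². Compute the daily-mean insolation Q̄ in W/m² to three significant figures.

Solar longitude: L_s = 360° × (11 − 26)/305.60 = -17.670°, i.e. -17.670° + 360° = 342.330°.
sin δ = sin 50.80° × sin 342.330° = -0.23522, so δ = -13.605°.
cos h₀ = −tan(-29.6°) tan(-13.605°) = -0.1375, h₀ = 1.7087 rad.
Bracket: h₀ sin ϕ sin δ + cos ϕ cos δ sin h₀ = 1.7087×-0.49394×-0.23522 + 0.86949×0.97194×0.99050 = 0.198525 + 0.837064 = 1.035589.
Q̄ = (S_0/π) × [bracket] = (2269/π) × 1.035589 = 747.9 W/m².

Q̄ ≈ 748 W/m²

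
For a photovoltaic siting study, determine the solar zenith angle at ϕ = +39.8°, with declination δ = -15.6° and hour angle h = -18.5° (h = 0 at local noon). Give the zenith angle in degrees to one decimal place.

θ_z = 58.0°

cos θ_z = sin ϕ sin δ + cos ϕ cos δ cos h = -0.172138 + 0.701742 = 0.529604.
θ_z = arccos(0.529604) = 58.0°.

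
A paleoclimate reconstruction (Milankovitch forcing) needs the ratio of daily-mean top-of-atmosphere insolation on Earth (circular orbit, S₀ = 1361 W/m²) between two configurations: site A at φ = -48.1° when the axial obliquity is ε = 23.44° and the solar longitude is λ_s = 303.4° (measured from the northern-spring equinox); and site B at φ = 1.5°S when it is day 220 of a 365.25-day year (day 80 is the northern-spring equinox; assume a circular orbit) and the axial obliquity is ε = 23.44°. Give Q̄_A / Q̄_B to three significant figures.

— Configuration A (φ=-48.1°):
Solar declination: sin δ = sin ε · sin λ_s = sin 23.44° × sin 303.4° = -0.33209, so δ = -19.396°.
cos H₀ = −tan(-48.1°) tan(-19.396°) = -0.3924, H₀ = 1.9740 rad.
Bracket: H₀ sin φ sin δ + cos φ cos δ sin H₀ = 1.9740×-0.74431×-0.33209 + 0.66783×0.94325×0.91980 = 0.487929 + 0.579410 = 1.067339.
Q̄ = (S₀/π) × [bracket] = (1361/π) × 1.067339 = 462.39 W/m².
— Configuration B (φ=-1.5°):
Solar longitude: λ_s = 360° × (220 − 80)/365.25 = 137.988°.
sin δ = sin 23.44° × sin 137.988° = 0.26624, so δ = +15.440°.
cos H₀ = −tan(-1.5°) tan(+15.440°) = 0.0072, H₀ = 1.5636 rad.
Bracket: H₀ sin φ sin δ + cos φ cos δ sin H₀ = 1.5636×-0.02618×0.26624 + 0.99966×0.96391×0.99997 = -0.010899 + 0.963553 = 0.952654.
Q̄ = (S₀/π) × [bracket] = (1361/π) × 0.952654 = 412.71 W/m².
Ratio Q̄_A / Q̄_B = 462.39 / 412.71 = 1.120.

Q̄_A / Q̄_B ≈ 1.12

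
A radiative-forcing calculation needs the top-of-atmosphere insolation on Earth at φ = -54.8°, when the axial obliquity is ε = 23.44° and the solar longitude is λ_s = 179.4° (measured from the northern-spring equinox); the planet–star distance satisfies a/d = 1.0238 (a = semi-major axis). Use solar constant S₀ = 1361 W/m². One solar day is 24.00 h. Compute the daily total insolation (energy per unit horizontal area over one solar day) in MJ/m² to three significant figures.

Solar declination: sin δ = sin ε · sin λ_s = sin 23.44° × sin 179.4° = 0.00417, so δ = +0.239°.
cos H₀ = −tan(-54.8°) tan(+0.239°) = 0.0059, H₀ = 1.5649 rad.
Bracket: H₀ sin φ sin δ + cos φ cos δ sin H₀ = 1.5649×-0.81714×0.00417 + 0.57643×0.99999×0.99998 = -0.005332 + 0.576413 = 0.571081.
Inverse-square distance factor (a/d)² = 1.0238² = 1.048166.
Q̄ = (S₀/π) × 1.048166 × [bracket] = (1361/π) × 1.048166 × 0.571081 = 259.32 W/m².
Daily total = Q̄ × 24.00 h × 3600 s/h = 259.32 × 24.00 × 3600 / 10⁶ = 22.41 MJ/m².

22.4 MJ/m²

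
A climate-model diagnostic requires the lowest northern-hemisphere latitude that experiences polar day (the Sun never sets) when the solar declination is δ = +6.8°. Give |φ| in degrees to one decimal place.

Polar day requires cos H₀ = −tan φ tan δ ≤ −1, i.e. tan φ tan δ ≥ 1.
The boundary is |tan φ| · |tan δ| = 1, so |φ| = 90° − |δ| = 90° − 6.8° = 83.2° in the northern hemisphere.

|φ| = 83.2°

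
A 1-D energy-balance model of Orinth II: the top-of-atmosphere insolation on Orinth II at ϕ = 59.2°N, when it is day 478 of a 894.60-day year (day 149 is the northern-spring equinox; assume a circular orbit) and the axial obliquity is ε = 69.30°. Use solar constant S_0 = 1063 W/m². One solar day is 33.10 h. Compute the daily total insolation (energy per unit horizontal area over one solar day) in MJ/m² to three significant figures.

Solar longitude: L_s = 360° × (478 − 149)/894.60 = 132.394°.
sin δ = sin 69.30° × sin 132.394° = 0.69085, so δ = +43.697°.
cos h₀ = −tan(+59.2°) tan(+43.697°) = -1.6029 ≤ −1 ⇒ polar day, h₀ = π.
Bracket: h₀ sin ϕ sin δ + cos ϕ cos δ sin h₀ = 3.1416×0.85896×0.69085 + 0.51204×0.72300×0.00000 = 1.864265 + 0.000000 = 1.864265.
Q̄ = (S_0/π) × [bracket] = (1063/π) × 1.864265 = 630.80 W/m².
Daily total = Q̄ × 33.10 h × 3600 s/h = 630.80 × 33.10 × 3600 / 10⁶ = 75.17 MJ/m².

75.2 MJ/m²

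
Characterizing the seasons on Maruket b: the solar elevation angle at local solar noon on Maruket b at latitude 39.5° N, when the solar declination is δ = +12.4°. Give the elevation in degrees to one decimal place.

At local noon the hour angle is zero, so the zenith angle equals |φ − δ| = |+39.5° − (+12.400°)| = 27.100°.
Elevation = 90° − 27.100° = 62.9°.

62.9°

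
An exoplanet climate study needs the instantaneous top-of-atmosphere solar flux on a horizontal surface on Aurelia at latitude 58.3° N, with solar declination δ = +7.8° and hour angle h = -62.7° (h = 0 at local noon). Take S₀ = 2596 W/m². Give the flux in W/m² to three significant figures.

920 W/m²

cos θ_z = sin φ sin δ + cos φ cos δ cos h = 0.115468 + 0.238778 = 0.354246.
Flux = S₀ · cos θ_z = 2596 × 0.354246 = 919.6 W/m².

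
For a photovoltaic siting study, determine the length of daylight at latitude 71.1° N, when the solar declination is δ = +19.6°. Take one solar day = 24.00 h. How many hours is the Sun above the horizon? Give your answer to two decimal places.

Sunrise equation: cos h₀ = −tan ϕ · tan δ = -1.0400 ≤ −1, so the Sun never sets (polar day) and h₀ = π.
Daylight = 2h₀/(2π) × 24.00 h = (3.1416/π) × 24.00 = 24.00 h.

24.00 h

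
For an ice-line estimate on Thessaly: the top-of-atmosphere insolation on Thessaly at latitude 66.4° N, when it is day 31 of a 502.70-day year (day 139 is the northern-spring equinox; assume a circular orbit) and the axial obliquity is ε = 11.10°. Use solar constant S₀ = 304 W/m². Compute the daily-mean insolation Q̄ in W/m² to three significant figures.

Solar longitude: λ_s = 360° × (31 − 139)/502.70 = -77.342°, i.e. -77.342° + 360° = 282.658°.
sin δ = sin 11.10° × sin 282.658° = -0.18784, so δ = -10.827°.
cos H₀ = −tan(+66.4°) tan(-10.827°) = 0.4377, H₀ = 1.1177 rad.
Bracket: H₀ sin φ sin δ + cos φ cos δ sin H₀ = 1.1177×0.91636×-0.18784 + 0.40035×0.98220×0.89910 = -0.192389 + 0.353547 = 0.161158.
Q̄ = (S₀/π) × [bracket] = (304/π) × 0.161158 = 15.59 W/m².

Q̄ ≈ 15.6 W/m²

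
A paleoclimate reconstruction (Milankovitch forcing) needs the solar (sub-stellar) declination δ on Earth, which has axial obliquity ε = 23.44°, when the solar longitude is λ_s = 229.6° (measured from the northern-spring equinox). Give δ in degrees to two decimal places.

sin δ = sin ε · sin λ_s = sin 23.44° × sin 229.6° = -0.302931.
δ = arcsin(-0.302931) = -17.63°.

δ = -17.63°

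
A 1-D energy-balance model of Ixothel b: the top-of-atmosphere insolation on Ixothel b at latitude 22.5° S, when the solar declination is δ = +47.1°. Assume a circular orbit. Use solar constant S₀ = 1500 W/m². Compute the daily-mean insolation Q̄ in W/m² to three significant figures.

Q̄ ≈ 120 W/m²

cos H₀ = −tan(-22.5°) tan(+47.100°) = 0.4457, H₀ = 1.1088 rad.
Bracket: H₀ sin φ sin δ + cos φ cos δ sin H₀ = 1.1088×-0.38268×0.73254 + 0.92388×0.68072×0.89516 = -0.310828 + 0.562969 = 0.252141.
Q̄ = (S₀/π) × [bracket] = (1500/π) × 0.252141 = 120.4 W/m².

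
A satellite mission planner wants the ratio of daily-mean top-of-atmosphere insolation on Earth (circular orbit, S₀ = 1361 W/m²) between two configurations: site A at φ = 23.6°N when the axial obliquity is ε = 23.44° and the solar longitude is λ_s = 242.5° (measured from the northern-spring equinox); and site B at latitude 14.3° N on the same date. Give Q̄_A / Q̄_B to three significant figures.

— Configuration A (φ=+23.6°):
Solar declination: sin δ = sin ε · sin λ_s = sin 23.44° × sin 242.5° = -0.35284, so δ = -20.661°.
cos H₀ = −tan(+23.6°) tan(-20.661°) = 0.1647, H₀ = 1.4053 rad.
Bracket: H₀ sin φ sin δ + cos φ cos δ sin H₀ = 1.4053×0.40035×-0.35284 + 0.91636×0.93568×0.98634 = -0.198512 + 0.845707 = 0.647195.
Q̄ = (S₀/π) × [bracket] = (1361/π) × 0.647195 = 280.38 W/m².
— Configuration B (φ=+14.3°):
cos H₀ = −tan(+14.3°) tan(-20.661°) = 0.0961, H₀ = 1.4745 rad.
Bracket: H₀ sin φ sin δ + cos φ cos δ sin H₀ = 1.4745×0.24700×-0.35284 + 0.96902×0.93568×0.99537 = -0.128505 + 0.902495 = 0.773990.
Q̄ = (S₀/π) × [bracket] = (1361/π) × 0.773990 = 335.31 W/m².
Ratio Q̄_A / Q̄_B = 280.38 / 335.31 = 0.8362.

Q̄_A / Q̄_B ≈ 0.836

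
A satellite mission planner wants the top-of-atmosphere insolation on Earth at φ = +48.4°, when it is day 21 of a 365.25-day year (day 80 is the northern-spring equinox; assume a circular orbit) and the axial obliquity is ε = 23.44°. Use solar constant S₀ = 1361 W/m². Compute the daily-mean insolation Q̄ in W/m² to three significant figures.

Q̄ ≈ 121 W/m²

Solar longitude: λ_s = 360° × (21 − 80)/365.25 = -58.152°, i.e. -58.152° + 360° = 301.848°.
sin δ = sin 23.44° × sin 301.848° = -0.33790, so δ = -19.749°.
cos H₀ = −tan(+48.4°) tan(-19.749°) = 0.4044, H₀ = 1.1545 rad.
Bracket: H₀ sin φ sin δ + cos φ cos δ sin H₀ = 1.1545×0.74780×-0.33790 + 0.66393×0.94118×0.91459 = -0.291721 + 0.571507 = 0.279786.
Q̄ = (S₀/π) × [bracket] = (1361/π) × 0.279786 = 121.2 W/m².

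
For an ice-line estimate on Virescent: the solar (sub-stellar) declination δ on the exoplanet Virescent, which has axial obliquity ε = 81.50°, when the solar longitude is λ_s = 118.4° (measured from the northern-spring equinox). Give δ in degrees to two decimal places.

δ = +60.46°

sin δ = sin ε · sin λ_s = sin 81.50° × sin 118.4° = 0.869986.
δ = arcsin(0.869986) = +60.46°.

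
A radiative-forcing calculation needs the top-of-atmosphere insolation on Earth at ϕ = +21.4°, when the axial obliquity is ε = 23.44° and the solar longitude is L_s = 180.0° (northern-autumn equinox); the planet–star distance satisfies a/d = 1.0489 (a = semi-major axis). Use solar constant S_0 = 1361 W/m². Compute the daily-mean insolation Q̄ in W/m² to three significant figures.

Solar declination: sin δ = sin ε · sin L_s = sin 23.44° × sin 180.0° = 0.00000, so δ = +0.000°.
cos h₀ = −tan(+21.4°) tan(+0.000°) = -0.0000, h₀ = 1.5708 rad.
Bracket: h₀ sin ϕ sin δ + cos ϕ cos δ sin h₀ = 1.5708×0.36488×0.00000 + 0.93106×1.00000×1.00000 = 0.000000 + 0.931060 = 0.931060.
Inverse-square distance factor (a/d)² = 1.0489² = 1.100191.
Q̄ = (S_0/π) × 1.100191 × [bracket] = (1361/π) × 1.100191 × 0.931060 = 443.8 W/m².

Q̄ ≈ 444 W/m²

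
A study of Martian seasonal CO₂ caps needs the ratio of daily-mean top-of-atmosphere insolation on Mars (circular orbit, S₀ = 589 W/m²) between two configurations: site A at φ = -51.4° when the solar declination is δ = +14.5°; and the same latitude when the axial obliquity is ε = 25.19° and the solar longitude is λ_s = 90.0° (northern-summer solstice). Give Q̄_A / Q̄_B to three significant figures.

— Configuration A (φ=-51.4°):
cos H₀ = −tan(-51.4°) tan(+14.500°) = 0.3240, H₀ = 1.2409 rad.
Bracket: H₀ sin φ sin δ + cos φ cos δ sin H₀ = 1.2409×-0.78152×0.25038 + 0.62388×0.96815×0.94607 = -0.242816 + 0.571435 = 0.328619.
Q̄ = (S₀/π) × [bracket] = (589/π) × 0.328619 = 61.611 W/m².
— Configuration B (φ=-51.4°):
Solar declination: sin δ = sin ε · sin λ_s = sin 25.19° × sin 90.0° = 0.42562, so δ = +25.190°.
cos H₀ = −tan(-51.4°) tan(+25.190°) = 0.5892, H₀ = 0.9407 rad.
Bracket: H₀ sin φ sin δ + cos φ cos δ sin H₀ = 0.9407×-0.78152×0.42562 + 0.62388×0.90490×0.80799 = -0.312906 + 0.456150 = 0.143244.
Q̄ = (S₀/π) × [bracket] = (589/π) × 0.143244 = 26.856 W/m².
Ratio Q̄_A / Q̄_B = 61.611 / 26.856 = 2.294.

Q̄_A / Q̄_B ≈ 2.29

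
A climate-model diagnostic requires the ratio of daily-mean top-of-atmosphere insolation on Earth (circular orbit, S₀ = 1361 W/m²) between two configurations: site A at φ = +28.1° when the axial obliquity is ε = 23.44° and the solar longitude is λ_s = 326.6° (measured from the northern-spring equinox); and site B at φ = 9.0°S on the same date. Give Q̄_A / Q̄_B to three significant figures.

Q̄_A / Q̄_B ≈ 0.692

— Configuration A (φ=+28.1°):
Solar declination: sin δ = sin ε · sin λ_s = sin 23.44° × sin 326.6° = -0.21897, so δ = -12.649°.
cos H₀ = −tan(+28.1°) tan(-12.649°) = 0.1198, H₀ = 1.4507 rad.
Bracket: H₀ sin φ sin δ + cos φ cos δ sin H₀ = 1.4507×0.47101×-0.21897 + 0.88213×0.97573×0.99279 = -0.149621 + 0.854515 = 0.704894.
Q̄ = (S₀/π) × [bracket] = (1361/π) × 0.704894 = 305.37 W/m².
— Configuration B (φ=-9.0°):
cos H₀ = −tan(-9.0°) tan(-12.649°) = -0.0355, H₀ = 1.6063 rad.
Bracket: H₀ sin φ sin δ + cos φ cos δ sin H₀ = 1.6063×-0.15643×-0.21897 + 0.98769×0.97573×0.99937 = 0.055021 + 0.963112 = 1.018133.
Q̄ = (S₀/π) × [bracket] = (1361/π) × 1.018133 = 441.08 W/m².
Ratio Q̄_A / Q̄_B = 305.37 / 441.08 = 0.6923.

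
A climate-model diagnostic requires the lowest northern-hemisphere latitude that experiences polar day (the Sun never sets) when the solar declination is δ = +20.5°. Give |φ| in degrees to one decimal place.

Polar day requires cos H₀ = −tan φ tan δ ≤ −1, i.e. tan φ tan δ ≥ 1.
The boundary is |tan φ| · |tan δ| = 1, so |φ| = 90° − |δ| = 90° − 20.5° = 69.5° in the northern hemisphere.

|φ| = 69.5°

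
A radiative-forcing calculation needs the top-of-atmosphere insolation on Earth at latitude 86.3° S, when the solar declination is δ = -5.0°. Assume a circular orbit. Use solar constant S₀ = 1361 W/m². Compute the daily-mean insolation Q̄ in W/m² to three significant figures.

Q̄ ≈ 118 W/m²

cos H₀ = −tan(-86.3°) tan(-5.000°) = -1.3529 ≤ −1 ⇒ polar day, H₀ = π.
Bracket: H₀ sin φ sin δ + cos φ cos δ sin H₀ = 3.1416×-0.99792×-0.08716 + 0.06453×0.99619×0.00000 = 0.273252 + 0.000000 = 0.273252.
Q̄ = (S₀/π) × [bracket] = (1361/π) × 0.273252 = 118.4 W/m².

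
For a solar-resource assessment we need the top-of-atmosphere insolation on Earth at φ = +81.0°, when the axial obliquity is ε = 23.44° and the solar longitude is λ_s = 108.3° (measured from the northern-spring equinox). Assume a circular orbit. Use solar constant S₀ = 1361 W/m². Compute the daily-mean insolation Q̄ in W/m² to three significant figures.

Solar declination: sin δ = sin ε · sin λ_s = sin 23.44° × sin 108.3° = 0.37767, so δ = +22.189°.
cos H₀ = −tan(+81.0°) tan(+22.189°) = -2.5752 ≤ −1 ⇒ polar day, H₀ = π.
Bracket: H₀ sin φ sin δ + cos φ cos δ sin H₀ = 3.1416×0.98769×0.37767 + 0.15643×0.92594×0.00000 = 1.171882 + 0.000000 = 1.171882.
Q̄ = (S₀/π) × [bracket] = (1361/π) × 1.171882 = 507.7 W/m².

Q̄ ≈ 508 W/m²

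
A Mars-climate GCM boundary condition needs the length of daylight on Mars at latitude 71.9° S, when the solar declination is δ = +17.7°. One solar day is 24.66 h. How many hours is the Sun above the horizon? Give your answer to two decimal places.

1.71 h

cos H₀ = −tan φ · tan δ = −tan(-71.9°) × tan(+17.700°) = 0.9764, so H₀ = 0.2176 rad = 12.47°.
Daylight = 2H₀/(2π) × 24.66 h = (0.2176/π) × 24.66 = 1.71 h.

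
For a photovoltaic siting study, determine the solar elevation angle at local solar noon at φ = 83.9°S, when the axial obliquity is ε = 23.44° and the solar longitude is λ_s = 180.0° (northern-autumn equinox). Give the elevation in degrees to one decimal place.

Solar declination: sin δ = sin ε · sin λ_s = sin 23.44° × sin 180.0° = 0.00000, so δ = +0.000°.
At local noon the hour angle is zero, so the zenith angle equals |φ − δ| = |-83.9° − (+0.000°)| = 83.900°.
Elevation = 90° − 83.900° = 6.1°.

6.1°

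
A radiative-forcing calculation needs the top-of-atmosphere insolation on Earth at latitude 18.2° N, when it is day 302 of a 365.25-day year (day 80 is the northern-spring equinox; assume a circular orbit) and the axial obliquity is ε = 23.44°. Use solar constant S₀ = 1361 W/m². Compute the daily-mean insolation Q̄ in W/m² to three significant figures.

Q̄ ≈ 347 W/m²

Solar longitude: λ_s = 360° × (302 − 80)/365.25 = 218.809°.
sin δ = sin 23.44° × sin 218.809° = -0.24930, so δ = -14.436°.
cos H₀ = −tan(+18.2°) tan(-14.436°) = 0.0846, H₀ = 1.4861 rad.
Bracket: H₀ sin φ sin δ + cos φ cos δ sin H₀ = 1.4861×0.31233×-0.24930 + 0.94997×0.96843×0.99641 = -0.115713 + 0.916677 = 0.800964.
Q̄ = (S₀/π) × [bracket] = (1361/π) × 0.800964 = 347.0 W/m².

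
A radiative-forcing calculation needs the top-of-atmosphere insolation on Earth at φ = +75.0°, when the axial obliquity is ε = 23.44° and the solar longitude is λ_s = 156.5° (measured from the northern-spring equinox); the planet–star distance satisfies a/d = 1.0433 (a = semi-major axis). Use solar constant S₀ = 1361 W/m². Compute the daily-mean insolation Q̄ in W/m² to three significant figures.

Q̄ ≈ 256 W/m²

Solar declination: sin δ = sin ε · sin λ_s = sin 23.44° × sin 156.5° = 0.15862, so δ = +9.127°.
cos H₀ = −tan(+75.0°) tan(+9.127°) = -0.5996, H₀ = 2.2137 rad.
Bracket: H₀ sin φ sin δ + cos φ cos δ sin H₀ = 2.2137×0.96593×0.15862 + 0.25882×0.98734×0.80033 = 0.339174 + 0.204519 = 0.543693.
Inverse-square distance factor (a/d)² = 1.0433² = 1.088475.
Q̄ = (S₀/π) × 1.088475 × [bracket] = (1361/π) × 1.088475 × 0.543693 = 256.4 W/m².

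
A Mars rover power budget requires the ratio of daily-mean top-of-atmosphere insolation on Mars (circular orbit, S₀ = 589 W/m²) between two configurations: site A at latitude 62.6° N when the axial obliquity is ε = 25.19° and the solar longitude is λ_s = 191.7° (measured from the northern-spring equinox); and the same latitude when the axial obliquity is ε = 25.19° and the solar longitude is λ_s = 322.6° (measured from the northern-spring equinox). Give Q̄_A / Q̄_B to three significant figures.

Q̄_A / Q̄_B ≈ 2.38

— Configuration A (φ=+62.6°):
Solar declination: sin δ = sin ε · sin λ_s = sin 25.19° × sin 191.7° = -0.08631, so δ = -4.951°.
cos H₀ = −tan(+62.6°) tan(-4.951°) = 0.1671, H₀ = 1.4029 rad.
Bracket: H₀ sin φ sin δ + cos φ cos δ sin H₀ = 1.4029×0.88782×-0.08631 + 0.46020×0.99627×0.98593 = -0.107501 + 0.452033 = 0.344532.
Q̄ = (S₀/π) × [bracket] = (589/π) × 0.344532 = 64.594 W/m².
— Configuration B (φ=+62.6°):
Solar declination: sin δ = sin ε · sin λ_s = sin 25.19° × sin 322.6° = -0.25851, so δ = -14.982°.
cos H₀ = −tan(+62.6°) tan(-14.982°) = 0.5163, H₀ = 1.0283 rad.
Bracket: H₀ sin φ sin δ + cos φ cos δ sin H₀ = 1.0283×0.88782×-0.25851 + 0.46020×0.96601×0.85643 = -0.236005 + 0.380733 = 0.144728.
Q̄ = (S₀/π) × [bracket] = (589/π) × 0.144728 = 27.134 W/m².
Ratio Q̄_A / Q̄_B = 64.594 / 27.134 = 2.381.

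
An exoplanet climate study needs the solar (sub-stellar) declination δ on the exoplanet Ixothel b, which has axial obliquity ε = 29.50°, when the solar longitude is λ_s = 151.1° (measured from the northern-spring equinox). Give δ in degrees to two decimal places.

δ = +13.77°

sin δ = sin ε · sin λ_s = sin 29.50° × sin 151.1° = 0.237980.
δ = arcsin(0.237980) = +13.77°.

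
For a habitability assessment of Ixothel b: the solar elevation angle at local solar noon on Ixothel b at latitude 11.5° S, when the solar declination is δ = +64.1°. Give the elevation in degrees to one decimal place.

At local noon the hour angle is zero, so the zenith angle equals |φ − δ| = |-11.5° − (+64.100°)| = 75.600°.
Elevation = 90° − 75.600° = 14.4°.

14.4°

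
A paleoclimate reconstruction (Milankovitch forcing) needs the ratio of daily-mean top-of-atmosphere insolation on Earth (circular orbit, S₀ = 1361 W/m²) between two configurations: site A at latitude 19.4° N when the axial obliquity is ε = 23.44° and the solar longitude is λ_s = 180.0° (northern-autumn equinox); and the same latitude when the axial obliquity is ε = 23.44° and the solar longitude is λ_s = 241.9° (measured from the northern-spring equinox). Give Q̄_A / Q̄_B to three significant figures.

— Configuration A (φ=+19.4°):
Solar declination: sin δ = sin ε · sin λ_s = sin 23.44° × sin 180.0° = 0.00000, so δ = +0.000°.
cos H₀ = −tan(+19.4°) tan(+0.000°) = -0.0000, H₀ = 1.5708 rad.
Bracket: H₀ sin φ sin δ + cos φ cos δ sin H₀ = 1.5708×0.33216×0.00000 + 0.94322×1.00000×1.00000 = 0.000000 + 0.943220 = 0.943220.
Q̄ = (S₀/π) × [bracket] = (1361/π) × 0.943220 = 408.62 W/m².
— Configuration B (φ=+19.4°):
Solar declination: sin δ = sin ε · sin λ_s = sin 23.44° × sin 241.9° = -0.35090, so δ = -20.542°.
cos H₀ = −tan(+19.4°) tan(-20.542°) = 0.1320, H₀ = 1.4384 rad.
Bracket: H₀ sin φ sin δ + cos φ cos δ sin H₀ = 1.4384×0.33216×-0.35090 + 0.94322×0.93641×0.99125 = -0.167653 + 0.875512 = 0.707859.
Q̄ = (S₀/π) × [bracket] = (1361/π) × 0.707859 = 306.66 W/m².
Ratio Q̄_A / Q̄_B = 408.62 / 306.66 = 1.332.

Q̄_A / Q̄_B ≈ 1.33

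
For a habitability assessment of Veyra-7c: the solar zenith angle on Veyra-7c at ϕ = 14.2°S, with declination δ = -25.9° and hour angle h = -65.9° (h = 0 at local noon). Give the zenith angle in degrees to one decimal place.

θ_z = 62.4°

cos θ_z = sin ϕ sin δ + cos ϕ cos δ cos h = 0.107151 + 0.356094 = 0.463245.
θ_z = arccos(0.463245) = 62.4°.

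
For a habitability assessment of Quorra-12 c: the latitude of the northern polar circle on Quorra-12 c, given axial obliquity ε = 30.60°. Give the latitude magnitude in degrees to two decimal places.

The polar circle is the lowest latitude that experiences at least one full rotation of continuous daylight at the northern-summer solstice; it lies at |φ| = 90° − ε = 90° − 30.60° = 59.40°.

59.40°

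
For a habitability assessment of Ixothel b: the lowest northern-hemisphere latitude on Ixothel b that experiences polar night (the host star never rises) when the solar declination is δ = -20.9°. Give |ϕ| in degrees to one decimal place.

Polar night requires cos h₀ = −tan ϕ tan δ ≥ 1, i.e. tan ϕ tan δ ≤ −1.
The boundary is |tan ϕ| · |tan δ| = 1, so |ϕ| = 90° − |δ| = 90° − 20.9° = 69.1° in the northern hemisphere.

|ϕ| = 69.1°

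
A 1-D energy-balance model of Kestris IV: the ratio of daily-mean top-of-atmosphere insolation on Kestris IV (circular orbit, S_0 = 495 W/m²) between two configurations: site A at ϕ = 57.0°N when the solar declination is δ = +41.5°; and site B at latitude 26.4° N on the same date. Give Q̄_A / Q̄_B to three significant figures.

Q̄_A / Q̄_B ≈ 1.46

— Configuration A (ϕ=+57.0°):
cos h₀ = −tan(+57.0°) tan(+41.500°) = -1.3624 ≤ −1 ⇒ polar day, h₀ = π.
Bracket: h₀ sin ϕ sin δ + cos ϕ cos δ sin h₀ = 3.1416×0.83867×0.66262 + 0.54464×0.74896×0.00000 = 1.745848 + 0.000000 = 1.745848.
Q̄ = (S_0/π) × [bracket] = (495/π) × 1.745848 = 275.08 W/m².
— Configuration B (ϕ=+26.4°):
cos h₀ = −tan(+26.4°) tan(+41.500°) = -0.4392, h₀ = 2.0255 rad.
Bracket: h₀ sin ϕ sin δ + cos ϕ cos δ sin h₀ = 2.0255×0.44464×0.66262 + 0.89571×0.74896×0.89840 = 0.596768 + 0.602693 = 1.199461.
Q̄ = (S_0/π) × [bracket] = (495/π) × 1.199461 = 188.99 W/m².
Ratio Q̄_A / Q̄_B = 275.08 / 188.99 = 1.456.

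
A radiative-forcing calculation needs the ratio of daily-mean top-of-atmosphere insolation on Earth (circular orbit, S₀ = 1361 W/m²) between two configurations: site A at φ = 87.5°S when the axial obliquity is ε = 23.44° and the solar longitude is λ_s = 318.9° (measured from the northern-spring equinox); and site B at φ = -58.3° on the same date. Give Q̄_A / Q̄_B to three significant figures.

— Configuration A (φ=-87.5°):
Solar declination: sin δ = sin ε · sin λ_s = sin 23.44° × sin 318.9° = -0.26150, so δ = -15.159°.
cos H₀ = −tan(-87.5°) tan(-15.159°) = -6.2052 ≤ −1 ⇒ polar day, H₀ = π.
Bracket: H₀ sin φ sin δ + cos φ cos δ sin H₀ = 3.1416×-0.99905×-0.26150 + 0.04362×0.96520×0.00000 = 0.820748 + 0.000000 = 0.820748.
Q̄ = (S₀/π) × [bracket] = (1361/π) × 0.820748 = 355.56 W/m².
— Configuration B (φ=-58.3°):
cos H₀ = −tan(-58.3°) tan(-15.159°) = -0.4387, H₀ = 2.0249 rad.
Bracket: H₀ sin φ sin δ + cos φ cos δ sin H₀ = 2.0249×-0.85081×-0.26150 + 0.52547×0.96520×0.89865 = 0.450514 + 0.455781 = 0.906295.
Q̄ = (S₀/π) × [bracket] = (1361/π) × 0.906295 = 392.62 W/m².
Ratio Q̄_A / Q̄_B = 355.56 / 392.62 = 0.9056.

Q̄_A / Q̄_B ≈ 0.906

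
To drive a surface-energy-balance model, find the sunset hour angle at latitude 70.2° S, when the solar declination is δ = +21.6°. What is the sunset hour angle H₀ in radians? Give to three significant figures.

H₀ = 0.00 rad

cos H₀ = −tan φ · tan δ = 1.0997 ≥ 1, so the Sun never rises (polar night) and H₀ = 0.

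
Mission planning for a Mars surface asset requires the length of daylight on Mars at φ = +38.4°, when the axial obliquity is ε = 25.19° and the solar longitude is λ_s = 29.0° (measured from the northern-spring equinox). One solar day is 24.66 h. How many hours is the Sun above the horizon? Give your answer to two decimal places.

13.65 h

Solar declination: sin δ = sin ε · sin λ_s = sin 25.19° × sin 29.0° = 0.20635, so δ = +11.908°.
cos H₀ = −tan φ · tan δ = −tan(+38.4°) × tan(+11.908°) = -0.1671, so H₀ = 1.7387 rad = 99.62°.
Daylight = 2H₀/(2π) × 24.66 h = (1.7387/π) × 24.66 = 13.65 h.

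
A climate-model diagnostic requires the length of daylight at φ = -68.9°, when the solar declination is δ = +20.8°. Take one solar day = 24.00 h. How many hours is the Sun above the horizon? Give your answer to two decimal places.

1.35 h

cos H₀ = −tan φ · tan δ = −tan(-68.9°) × tan(+20.800°) = 0.9844, so H₀ = 0.1766 rad = 10.12°.
Daylight = 2H₀/(2π) × 24.00 h = (0.1766/π) × 24.00 = 1.35 h.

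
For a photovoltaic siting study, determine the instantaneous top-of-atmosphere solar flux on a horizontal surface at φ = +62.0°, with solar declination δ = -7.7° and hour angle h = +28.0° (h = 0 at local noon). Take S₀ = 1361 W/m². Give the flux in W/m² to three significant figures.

398 W/m²

cos θ_z = sin φ sin δ + cos φ cos δ cos h = -0.118303 + 0.410781 = 0.292478.
Flux = S₀ · cos θ_z = 1361 × 0.292478 = 398.1 W/m².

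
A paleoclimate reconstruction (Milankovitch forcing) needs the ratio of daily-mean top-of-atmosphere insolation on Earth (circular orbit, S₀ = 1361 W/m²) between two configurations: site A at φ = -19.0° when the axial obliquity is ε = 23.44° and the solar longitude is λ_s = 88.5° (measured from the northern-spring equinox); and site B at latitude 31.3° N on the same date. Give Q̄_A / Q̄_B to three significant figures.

Q̄_A / Q̄_B ≈ 0.593

— Configuration A (φ=-19.0°):
Solar declination: sin δ = sin ε · sin λ_s = sin 23.44° × sin 88.5° = 0.39765, so δ = +23.431°.
cos H₀ = −tan(-19.0°) tan(+23.431°) = 0.1492, H₀ = 1.4210 rad.
Bracket: H₀ sin φ sin δ + cos φ cos δ sin H₀ = 1.4210×-0.32557×0.39765 + 0.94552×0.91754×0.98880 = -0.183967 + 0.857836 = 0.673869.
Q̄ = (S₀/π) × [bracket] = (1361/π) × 0.673869 = 291.93 W/m².
— Configuration B (φ=+31.3°):
cos H₀ = −tan(+31.3°) tan(+23.431°) = -0.2635, H₀ = 1.8375 rad.
Bracket: H₀ sin φ sin δ + cos φ cos δ sin H₀ = 1.8375×0.51952×0.39765 + 0.85446×0.91754×0.96466 = 0.379604 + 0.756295 = 1.135899.
Q̄ = (S₀/π) × [bracket] = (1361/π) × 1.135899 = 492.09 W/m².
Ratio Q̄_A / Q̄_B = 291.93 / 492.09 = 0.5932.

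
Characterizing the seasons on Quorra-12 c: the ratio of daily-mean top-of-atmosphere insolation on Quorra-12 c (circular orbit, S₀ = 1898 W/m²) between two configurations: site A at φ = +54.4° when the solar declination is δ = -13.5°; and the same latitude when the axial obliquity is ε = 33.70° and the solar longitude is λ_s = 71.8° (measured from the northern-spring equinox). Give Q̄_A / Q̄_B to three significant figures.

— Configuration A (φ=+54.4°):
cos H₀ = −tan(+54.4°) tan(-13.500°) = 0.3353, H₀ = 1.2288 rad.
Bracket: H₀ sin φ sin δ + cos φ cos δ sin H₀ = 1.2288×0.81310×-0.23345 + 0.58212×0.97237×0.94210 = -0.233249 + 0.533263 = 0.300014.
Q̄ = (S₀/π) × [bracket] = (1898/π) × 0.300014 = 181.25 W/m².
— Configuration B (φ=+54.4°):
Solar declination: sin δ = sin ε · sin λ_s = sin 33.70° × sin 71.8° = 0.52709, so δ = +31.809°.
cos H₀ = −tan(+54.4°) tan(+31.809°) = -0.8663, H₀ = 2.6186 rad.
Bracket: H₀ sin φ sin δ + cos φ cos δ sin H₀ = 2.6186×0.81310×0.52709 + 0.58212×0.84981×0.49945 = 1.122271 + 0.247074 = 1.369345.
Q̄ = (S₀/π) × [bracket] = (1898/π) × 1.369345 = 827.29 W/m².
Ratio Q̄_A / Q̄_B = 181.25 / 827.29 = 0.2191.

Q̄_A / Q̄_B ≈ 0.219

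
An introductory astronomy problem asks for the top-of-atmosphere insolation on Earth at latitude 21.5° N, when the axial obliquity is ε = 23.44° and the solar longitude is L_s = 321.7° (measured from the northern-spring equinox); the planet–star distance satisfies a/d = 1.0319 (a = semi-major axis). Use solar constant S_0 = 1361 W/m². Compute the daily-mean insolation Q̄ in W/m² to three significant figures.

Q̄ ≈ 353 W/m²

Solar declination: sin δ = sin ε · sin L_s = sin 23.44° × sin 321.7° = -0.24654, so δ = -14.273°.
cos h₀ = −tan(+21.5°) tan(-14.273°) = 0.1002, h₀ = 1.4704 rad.
Bracket: h₀ sin ϕ sin δ + cos ϕ cos δ sin h₀ = 1.4704×0.36650×-0.24654 + 0.93042×0.96913×0.99497 = -0.132861 + 0.897162 = 0.764301.
Inverse-square distance factor (a/d)² = 1.0319² = 1.064818.
Q̄ = (S_0/π) × 1.064818 × [bracket] = (1361/π) × 1.064818 × 0.764301 = 352.6 W/m².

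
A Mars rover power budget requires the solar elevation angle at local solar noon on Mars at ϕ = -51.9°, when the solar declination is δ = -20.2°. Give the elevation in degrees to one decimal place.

At local noon the hour angle is zero, so the zenith angle equals |ϕ − δ| = |-51.9° − (-20.200°)| = 31.700°.
Elevation = 90° − 31.700° = 58.3°.

58.3°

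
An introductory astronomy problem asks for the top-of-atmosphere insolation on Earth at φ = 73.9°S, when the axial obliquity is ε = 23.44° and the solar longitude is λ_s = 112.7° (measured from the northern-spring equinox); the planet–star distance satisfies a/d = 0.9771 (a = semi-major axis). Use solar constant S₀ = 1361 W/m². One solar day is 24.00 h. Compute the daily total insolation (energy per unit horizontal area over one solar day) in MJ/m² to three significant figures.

0.00 MJ/m²

Solar declination: sin δ = sin ε · sin λ_s = sin 23.44° × sin 112.7° = 0.36698, so δ = +21.529°.
cos H₀ = −tan(-73.9°) tan(+21.529°) = 1.3668 ≥ 1 ⇒ polar night, H₀ = 0 and Q̄ = 0.
Inverse-square distance factor (a/d)² = 0.9771² = 0.954724.
Daily total = Q̄ × 24.00 h × 3600 s/h = 0.00 MJ/m².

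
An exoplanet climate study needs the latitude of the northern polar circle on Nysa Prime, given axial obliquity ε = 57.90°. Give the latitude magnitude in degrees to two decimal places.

32.10°

The polar circle is the lowest latitude that experiences at least one full rotation of continuous daylight at the northern-summer solstice; it lies at |ϕ| = 90° − ε = 90° − 57.90° = 32.10°.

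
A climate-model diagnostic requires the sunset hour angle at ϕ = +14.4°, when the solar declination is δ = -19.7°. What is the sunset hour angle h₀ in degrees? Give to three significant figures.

cos h₀ = −tan ϕ · tan δ = −tan(+14.4°) × tan(-19.700°) = 0.0919, so h₀ = 1.4787 rad = 84.73°.

h₀ = 84.7°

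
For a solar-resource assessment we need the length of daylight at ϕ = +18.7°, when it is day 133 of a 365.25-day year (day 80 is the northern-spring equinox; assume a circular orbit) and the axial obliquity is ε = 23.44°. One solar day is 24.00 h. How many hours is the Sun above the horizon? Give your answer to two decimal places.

12.86 h

Solar longitude: L_s = 360° × (133 − 80)/365.25 = 52.238°.
sin δ = sin 23.44° × sin 52.238° = 0.31448, so δ = +18.329°.
cos h₀ = −tan ϕ · tan δ = −tan(+18.7°) × tan(+18.329°) = -0.1121, so h₀ = 1.6832 rad = 96.44°.
Daylight = 2h₀/(2π) × 24.00 h = (1.6832/π) × 24.00 = 12.86 h.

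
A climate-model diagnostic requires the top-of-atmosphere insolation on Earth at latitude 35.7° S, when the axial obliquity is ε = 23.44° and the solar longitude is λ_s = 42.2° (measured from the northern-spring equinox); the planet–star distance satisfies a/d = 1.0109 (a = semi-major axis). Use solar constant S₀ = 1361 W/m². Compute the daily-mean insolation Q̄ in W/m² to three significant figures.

Q̄ ≈ 245 W/m²

Solar declination: sin δ = sin ε · sin λ_s = sin 23.44° × sin 42.2° = 0.26720, so δ = +15.498°.
cos H₀ = −tan(-35.7°) tan(+15.498°) = 0.1992, H₀ = 1.3702 rad.
Bracket: H₀ sin φ sin δ + cos φ cos δ sin H₀ = 1.3702×-0.58354×0.26720 + 0.81208×0.96364×0.97995 = -0.213644 + 0.766863 = 0.553219.
Inverse-square distance factor (a/d)² = 1.0109² = 1.021919.
Q̄ = (S₀/π) × 1.021919 × [bracket] = (1361/π) × 1.021919 × 0.553219 = 244.9 W/m².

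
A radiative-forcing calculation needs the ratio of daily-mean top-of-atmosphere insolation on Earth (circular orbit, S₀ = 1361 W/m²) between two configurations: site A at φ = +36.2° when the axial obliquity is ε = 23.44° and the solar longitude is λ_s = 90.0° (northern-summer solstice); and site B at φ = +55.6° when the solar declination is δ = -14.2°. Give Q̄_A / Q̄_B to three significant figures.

Q̄_A / Q̄_B ≈ 4.29

— Configuration A (φ=+36.2°):
Solar declination: sin δ = sin ε · sin λ_s = sin 23.44° × sin 90.0° = 0.39779, so δ = +23.440°.
cos H₀ = −tan(+36.2°) tan(+23.440°) = -0.3173, H₀ = 1.8937 rad.
Bracket: H₀ sin φ sin δ + cos φ cos δ sin H₀ = 1.8937×0.59061×0.39779 + 0.80696×0.91748×0.94832 = 0.444904 + 0.702107 = 1.147011.
Q̄ = (S₀/π) × [bracket] = (1361/π) × 1.147011 = 496.91 W/m².
— Configuration B (φ=+55.6°):
cos H₀ = −tan(+55.6°) tan(-14.200°) = 0.3696, H₀ = 1.1923 rad.
Bracket: H₀ sin φ sin δ + cos φ cos δ sin H₀ = 1.1923×0.82511×-0.24531 + 0.56497×0.96945×0.92921 = -0.241331 + 0.508938 = 0.267607.
Q̄ = (S₀/π) × [bracket] = (1361/π) × 0.267607 = 115.93 W/m².
Ratio Q̄_A / Q̄_B = 496.91 / 115.93 = 4.286.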